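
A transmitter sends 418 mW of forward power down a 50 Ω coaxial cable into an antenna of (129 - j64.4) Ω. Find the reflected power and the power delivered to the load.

P_reflected ≈ 120 mW; P_delivered ≈ 298 mW

|Γ| = |(79 − j64.4)/(179 − j64.4)| = 0.536
|Γ|² = 0.287
P_refl = |Γ|²·P_inc = 120 mW, P_del = (1 − |Γ|²)·P_inc = 298 mW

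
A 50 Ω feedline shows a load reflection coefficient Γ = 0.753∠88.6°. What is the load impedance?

Z_L = Z_0·(1 + Γ)/(1 − Γ) = 50·(1.02 + j0.753)/(0.982 − j0.753)

Z_L ≈ 14.1 + j49.2 Ω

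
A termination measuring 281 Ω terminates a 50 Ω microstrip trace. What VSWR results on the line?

For a purely resistive load, VSWR = R_L/Z_0 or Z_0/R_L (whichever > 1) = 281/50

VSWR ≈ 5.62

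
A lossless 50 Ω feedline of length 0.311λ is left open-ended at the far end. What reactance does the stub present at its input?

X_in ≈ 20.2 Ω (inductive)

βl = 2π × 0.311 = 112°
tan(βl) = -2.48
For an open-ended stub, Z_in = −jZ_0·cot(βl) = −jZ_0/tan(βl)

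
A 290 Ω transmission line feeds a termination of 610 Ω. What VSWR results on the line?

VSWR ≈ 2.1

For a purely resistive load, VSWR = R_L/Z_0 or Z_0/R_L (whichever > 1) = 610/290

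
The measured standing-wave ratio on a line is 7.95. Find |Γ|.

|Γ| = (S − 1)/(S + 1) = (7.95 − 1)/(7.95 + 1) = 6.95/8.95

|Γ| ≈ 0.777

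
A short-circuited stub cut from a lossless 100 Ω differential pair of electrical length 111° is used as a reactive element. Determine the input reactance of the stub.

tan(βl) = -2.61
For a short-circuited stub, Z_in = jZ_0·tan(βl)

X_in ≈ -261 Ω (capacitive)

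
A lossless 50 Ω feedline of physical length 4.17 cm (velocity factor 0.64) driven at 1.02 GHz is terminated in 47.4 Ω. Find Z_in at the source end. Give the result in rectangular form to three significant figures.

λ = v/f = 0.64·c / 1.02 GHz = 0.188 m
βl = 2π·l/λ = 2π × 0.222 = 79.8°
tan(βl) = tan(79.8°) = 5.53
Z_in = Z_0·(Z_L + jZ_0·tanβl)/(Z_0 + jZ_L·tanβl)
     = 50·(47.4 + j277)/(50 + j262)

Z_in ≈ 52.6 + j0.983 Ω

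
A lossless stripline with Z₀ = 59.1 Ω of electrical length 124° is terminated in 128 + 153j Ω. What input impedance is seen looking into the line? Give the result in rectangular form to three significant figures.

tan(βl) = tan(124°) = -1.48
Z_in = Z_0·(Z_L + jZ_0·tanβl)/(Z_0 + jZ_L·tanβl)
     = 59.1·(128 + j65.4)/(286 − j190)

Z_in ≈ 12.1 + j21.6 Ω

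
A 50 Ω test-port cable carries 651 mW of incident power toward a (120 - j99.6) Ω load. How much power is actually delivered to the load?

P_delivered ≈ 402 mW

|Γ| = |(70 − j99.6)/(170 − j99.6)| = 0.618
|Γ|² = 0.382
P_refl = |Γ|²·P_inc = 249 mW, P_del = (1 − |Γ|²)·P_inc = 402 mW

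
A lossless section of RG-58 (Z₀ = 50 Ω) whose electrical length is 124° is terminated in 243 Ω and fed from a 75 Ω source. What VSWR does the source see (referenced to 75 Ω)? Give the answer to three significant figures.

VSWR ≈ 6.05

tan(βl) = -1.48
Z_in = Z_0·(Z_L + jZ_0·tanβl)/(Z_0 + jZ_L·tanβl) = 14.7 + j31.7 Ω
Γ_s = (Z_in − Z_s)/(Z_in + Z_s) = (-60.3 + j31.7)/(89.7 + j31.7), |Γ_s| = 0.716
VSWR = (1 + |Γ_s|)/(1 − |Γ_s|)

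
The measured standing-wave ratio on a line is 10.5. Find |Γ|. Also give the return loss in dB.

|Γ| = (S − 1)/(S + 1) = (10.5 − 1)/(10.5 + 1) = 9.5/11.5
RL = −20·log₁₀|Γ| = −20·log₁₀(0.826)

|Γ| ≈ 0.826; return loss ≈ 1.66 dB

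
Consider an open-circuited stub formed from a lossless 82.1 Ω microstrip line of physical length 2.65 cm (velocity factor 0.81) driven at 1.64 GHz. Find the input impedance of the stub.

λ = v/f = 0.81·c / 1.64 GHz = 0.148 m
βl = 2π·l/λ = 2π × 0.179 = 64.4°
tan(βl) = 2.09
For an open-circuited stub, Z_in = −jZ_0·cot(βl) = −jZ_0/tan(βl)

Z_in ≈ −j39.4 Ω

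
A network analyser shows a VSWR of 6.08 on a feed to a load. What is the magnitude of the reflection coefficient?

|Γ| = (S − 1)/(S + 1) = (6.08 − 1)/(6.08 + 1) = 5.08/7.08

|Γ| ≈ 0.718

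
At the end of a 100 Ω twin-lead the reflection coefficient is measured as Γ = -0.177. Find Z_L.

Z_L ≈ 69.9 Ω

Z_L = Z_0·(1 + Γ)/(1 − Γ) = 100·(0.823)/(1.18)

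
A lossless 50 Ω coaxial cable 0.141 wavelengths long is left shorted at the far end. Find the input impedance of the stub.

βl = 2π × 0.141 = 50.8°
tan(βl) = 1.22
For a shorted stub, Z_in = jZ_0·tan(βl)

Z_in ≈ +j61.2 Ω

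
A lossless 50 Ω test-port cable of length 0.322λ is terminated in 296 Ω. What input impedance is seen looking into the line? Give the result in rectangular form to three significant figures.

βl = 2π × 0.322 = 116°
tan(βl) = tan(116°) = -2.06
Z_in = Z_0·(Z_L + jZ_0·tanβl)/(Z_0 + jZ_L·tanβl)
     = 50·(296 − j103)/(50 − j609)

Z_in ≈ 10.4 + j23.4 Ω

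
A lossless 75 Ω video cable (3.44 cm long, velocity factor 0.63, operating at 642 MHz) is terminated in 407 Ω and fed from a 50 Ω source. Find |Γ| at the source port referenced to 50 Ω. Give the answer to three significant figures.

|Γ| ≈ 0.72

λ = v/f = 0.63·c / 642 MHz = 0.294 m
βl = 2π·l/λ = 2π × 0.117 = 42.1°
tan(βl) = 0.903
Z_in = Z_0·(Z_L + jZ_0·tanβl)/(Z_0 + jZ_L·tanβl) = 29.6 − j77.1 Ω
Γ_s = (Z_in − Z_s)/(Z_in + Z_s) = (-20.4 − j77.1)/(79.6 − j77.1), |Γ_s| = 0.72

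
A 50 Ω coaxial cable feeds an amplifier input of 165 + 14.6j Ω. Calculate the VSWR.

VSWR ≈ 3.33

Γ = (Z_L − Z_0)/(Z_L + Z_0) = (115 + j14.6)/(215 + j14.6)
|Γ| = 116/215 = 0.538
VSWR = (1 + |Γ|)/(1 − |Γ|) = 1.54/0.462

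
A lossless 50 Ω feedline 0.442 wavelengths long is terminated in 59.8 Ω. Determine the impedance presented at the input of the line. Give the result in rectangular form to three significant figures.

Z_in ≈ 56.7 + j6.8 Ω

βl = 2π × 0.442 = 159°
tan(βl) = tan(159°) = -0.381
Z_in = Z_0·(Z_L + jZ_0·tanβl)/(Z_0 + jZ_L·tanβl)
     = 50·(59.8 − j19.1)/(50 − j22.8)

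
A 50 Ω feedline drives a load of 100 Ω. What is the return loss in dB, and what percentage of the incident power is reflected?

Γ = (100 − 50)/(100 + 50) = 0.333
RL = −20·log₁₀(0.333) = 9.54 dB
P_refl/P_inc = |Γ|² = 0.111

RL ≈ 9.54 dB; 11.1% of incident power reflected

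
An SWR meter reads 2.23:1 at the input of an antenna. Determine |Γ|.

|Γ| ≈ 0.381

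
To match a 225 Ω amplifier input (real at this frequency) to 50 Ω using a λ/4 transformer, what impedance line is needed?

Z_qwt = √(Z_0·R_L) = √(50 × 225) = √11250

Z_qwt ≈ 106 Ω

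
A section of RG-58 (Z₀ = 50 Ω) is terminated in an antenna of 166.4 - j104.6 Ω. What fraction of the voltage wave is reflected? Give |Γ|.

Γ = (Z_L − Z_0)/(Z_L + Z_0) = (116.4 − j104.6)/(216.4 − j104.6)
|Γ| = 156/240

|Γ| ≈ 0.651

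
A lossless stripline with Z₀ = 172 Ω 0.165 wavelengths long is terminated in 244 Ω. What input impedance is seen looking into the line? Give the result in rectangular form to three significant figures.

Z_in ≈ 139 − j43.6 Ω

βl = 2π × 0.165 = 59.4°
tan(βl) = tan(59.4°) = 1.69
Z_in = Z_0·(Z_L + jZ_0·tanβl)/(Z_0 + jZ_L·tanβl)
     = 172·(244 + j291)/(172 + j413)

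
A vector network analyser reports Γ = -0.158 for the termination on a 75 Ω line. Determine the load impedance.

Z_L ≈ 54.5 Ω

Z_L = Z_0·(1 + Γ)/(1 − Γ) = 75·(0.842)/(1.16)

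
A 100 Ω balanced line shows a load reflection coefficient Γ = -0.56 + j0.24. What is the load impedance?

Z_L = Z_0·(1 + Γ)/(1 − Γ) = 100·(0.44 + j0.24)/(1.56 − j0.24)

Z_L ≈ 25.2 + j19.3 Ω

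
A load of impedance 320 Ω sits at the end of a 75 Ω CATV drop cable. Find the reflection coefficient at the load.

Γ = (Z_L − Z_0)/(Z_L + Z_0) = (320 − 75)/(320 + 75) = 245/395

Γ = 0.62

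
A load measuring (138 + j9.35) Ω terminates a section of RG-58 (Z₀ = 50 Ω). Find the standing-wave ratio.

VSWR ≈ 2.77

Γ = (Z_L − Z_0)/(Z_L + Z_0) = (88 + j9.35)/(188 + j9.35)
|Γ| = 88.5/188 = 0.47
VSWR = (1 + |Γ|)/(1 − |Γ|) = 1.47/0.53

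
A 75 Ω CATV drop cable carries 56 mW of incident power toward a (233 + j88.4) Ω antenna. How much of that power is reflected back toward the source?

P_reflected ≈ 17.9 mW

|Γ| = |(158 + j88.4)/(308 + j88.4)| = 0.565
|Γ|² = 0.319
P_refl = |Γ|²·P_inc = 17.9 mW, P_del = (1 − |Γ|²)·P_inc = 38.1 mW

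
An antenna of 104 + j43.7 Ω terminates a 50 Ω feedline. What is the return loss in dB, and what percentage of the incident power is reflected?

RL ≈ 7.25 dB; 18.8% of incident power reflected

Γ = (54 + j43.7)/(154 + j43.7), |Γ| = 0.434
RL = −20·log₁₀(0.434) = 7.25 dB
P_refl/P_inc = |Γ|² = 0.188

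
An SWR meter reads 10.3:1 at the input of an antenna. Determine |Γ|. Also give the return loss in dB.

|Γ| ≈ 0.823; return loss ≈ 1.69 dB

|Γ| = (S − 1)/(S + 1) = (10.3 − 1)/(10.3 + 1) = 9.3/11.3
RL = −20·log₁₀|Γ| = −20·log₁₀(0.823)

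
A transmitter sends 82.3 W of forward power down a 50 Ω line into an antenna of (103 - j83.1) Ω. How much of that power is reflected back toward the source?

P_reflected ≈ 26.4 W

|Γ| = |(53 − j83.1)/(153 − j83.1)| = 0.566
|Γ|² = 0.32
P_refl = |Γ|²·P_inc = 26.4 W, P_del = (1 − |Γ|²)·P_inc = 55.9 W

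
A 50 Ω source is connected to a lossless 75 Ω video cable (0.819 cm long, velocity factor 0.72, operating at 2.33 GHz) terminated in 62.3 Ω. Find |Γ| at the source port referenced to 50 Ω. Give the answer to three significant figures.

|Γ| ≈ 0.181

λ = v/f = 0.72·c / 2.33 GHz = 0.0927 m
βl = 2π·l/λ = 2π × 0.0883 = 31.8°
tan(βl) = 0.62
Z_in = Z_0·(Z_L + jZ_0·tanβl)/(Z_0 + jZ_L·tanβl) = 68.2 + j11.4 Ω
Γ_s = (Z_in − Z_s)/(Z_in + Z_s) = (18.2 + j11.4)/(118 + j11.4), |Γ_s| = 0.181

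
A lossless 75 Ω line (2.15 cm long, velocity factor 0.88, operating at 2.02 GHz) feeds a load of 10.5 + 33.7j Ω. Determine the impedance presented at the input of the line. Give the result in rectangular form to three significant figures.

λ = v/f = 0.88·c / 2.02 GHz = 0.131 m
βl = 2π·l/λ = 2π × 0.165 = 59.2°
tan(βl) = tan(59.2°) = 1.68
Z_in = Z_0·(Z_L + jZ_0·tanβl)/(Z_0 + jZ_L·tanβl)
     = 75·(10.5 + j160)/(18.4 + j17.6)

Z_in ≈ 347 + j318 Ω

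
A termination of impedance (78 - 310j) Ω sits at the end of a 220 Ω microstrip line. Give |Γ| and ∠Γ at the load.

Γ ≈ 0.793 ∠ -68.5°

Γ = (Z_L − Z_0)/(Z_L + Z_0) = (-142 − j310)/(298 − j310)
|Γ| = 341/430 = 0.793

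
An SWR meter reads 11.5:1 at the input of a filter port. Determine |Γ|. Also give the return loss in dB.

|Γ| ≈ 0.84; return loss ≈ 1.51 dB

|Γ| = (S − 1)/(S + 1) = (11.5 − 1)/(11.5 + 1) = 10.5/12.5
RL = −20·log₁₀|Γ| = −20·log₁₀(0.84)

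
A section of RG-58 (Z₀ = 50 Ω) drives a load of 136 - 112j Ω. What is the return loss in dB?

RL ≈ 3.74 dB

Γ = (86 − j112)/(186 − j112), |Γ| = 0.65
RL = −20·log₁₀|Γ| = −20·log₁₀(0.65)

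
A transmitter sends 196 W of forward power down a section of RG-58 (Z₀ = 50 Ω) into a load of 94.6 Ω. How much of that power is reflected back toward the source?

P_reflected ≈ 18.6 W

Γ = (94.6 − 50)/(94.6 + 50) = 0.308
|Γ|² = 0.0951
P_refl = |Γ|²·P_inc = 18.6 W, P_del = (1 − |Γ|²)·P_inc = 177 W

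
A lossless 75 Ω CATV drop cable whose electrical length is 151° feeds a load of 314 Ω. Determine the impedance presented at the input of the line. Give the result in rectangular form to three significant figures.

tan(βl) = tan(151°) = -0.554
Z_in = Z_0·(Z_L + jZ_0·tanβl)/(Z_0 + jZ_L·tanβl)
     = 75·(314 − j41.6)/(75 − j174)

Z_in ≈ 64.3 + j108 Ω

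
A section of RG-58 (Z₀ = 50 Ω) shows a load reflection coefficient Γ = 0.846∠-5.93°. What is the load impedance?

Z_L = Z_0·(1 + Γ)/(1 − Γ) = 50·(1.84 − j0.0874)/(0.159 + j0.0874)

Z_L ≈ 434 − j267 Ω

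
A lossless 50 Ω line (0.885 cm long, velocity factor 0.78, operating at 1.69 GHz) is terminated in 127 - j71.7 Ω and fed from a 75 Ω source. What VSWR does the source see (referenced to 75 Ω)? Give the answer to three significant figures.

λ = v/f = 0.78·c / 1.69 GHz = 0.138 m
βl = 2π·l/λ = 2π × 0.0639 = 23°
tan(βl) = 0.425
Z_in = Z_0·(Z_L + jZ_0·tanβl)/(Z_0 + jZ_L·tanβl) = 39.9 − j58.1 Ω
Γ_s = (Z_in − Z_s)/(Z_in + Z_s) = (-35.1 − j58.1)/(115 − j58.1), |Γ_s| = 0.527
VSWR = (1 + |Γ_s|)/(1 − |Γ_s|)

VSWR ≈ 3.23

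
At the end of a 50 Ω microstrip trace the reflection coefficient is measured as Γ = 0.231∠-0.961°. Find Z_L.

Z_L ≈ 80 − j0.655 Ω

Z_L = Z_0·(1 + Γ)/(1 − Γ) = 50·(1.23 − j0.00387)/(0.769 + j0.00387)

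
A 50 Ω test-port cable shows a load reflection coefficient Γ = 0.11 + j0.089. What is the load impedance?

Z_L ≈ 61.2 + j11.1 Ω

Z_L = Z_0·(1 + Γ)/(1 − Γ) = 50·(1.11 + j0.089)/(0.89 − j0.089)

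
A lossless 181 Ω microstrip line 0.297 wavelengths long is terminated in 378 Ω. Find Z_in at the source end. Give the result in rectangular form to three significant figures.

βl = 2π × 0.297 = 107°
tan(βl) = tan(107°) = -3.29
Z_in = Z_0·(Z_L + jZ_0·tanβl)/(Z_0 + jZ_L·tanβl)
     = 181·(378 − j595)/(181 − j1240)

Z_in ≈ 92.7 + j41.6 Ω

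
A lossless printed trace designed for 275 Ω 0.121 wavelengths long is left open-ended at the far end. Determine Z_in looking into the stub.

βl = 2π × 0.121 = 43.6°
tan(βl) = 0.951
For an open-ended stub, Z_in = −jZ_0·cot(βl) = −jZ_0/tan(βl)

Z_in ≈ −j289 Ω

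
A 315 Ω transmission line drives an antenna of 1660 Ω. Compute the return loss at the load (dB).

RL ≈ 3.34 dB

Γ = (1660 − 315)/(1660 + 315) = 0.681
RL = −20·log₁₀|Γ| = −20·log₁₀(0.681)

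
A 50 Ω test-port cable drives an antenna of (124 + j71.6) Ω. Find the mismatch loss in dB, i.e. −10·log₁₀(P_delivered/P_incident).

Γ = (74 + j71.6)/(174 + j71.6), |Γ| = 0.547
|Γ|² = 0.299, so P_del/P_inc = 1 − |Γ|² = 0.701
ML = −10·log₁₀(1 − |Γ|²)

mismatch loss ≈ 1.55 dB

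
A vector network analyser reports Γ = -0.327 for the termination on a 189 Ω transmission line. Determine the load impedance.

Z_L = Z_0·(1 + Γ)/(1 − Γ) = 189·(0.673)/(1.33)

Z_L ≈ 95.9 Ω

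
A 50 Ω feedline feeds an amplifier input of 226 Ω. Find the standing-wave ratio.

VSWR ≈ 4.52

For a purely resistive load, VSWR = R_L/Z_0 or Z_0/R_L (whichever > 1) = 226/50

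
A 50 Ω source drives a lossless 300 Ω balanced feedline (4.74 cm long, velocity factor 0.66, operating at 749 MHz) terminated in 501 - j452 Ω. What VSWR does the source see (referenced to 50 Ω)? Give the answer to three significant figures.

VSWR ≈ 2.17

λ = v/f = 0.66·c / 749 MHz = 0.264 m
βl = 2π·l/λ = 2π × 0.179 = 64.6°
tan(βl) = 2.1
Z_in = Z_0·(Z_L + jZ_0·tanβl)/(Z_0 + jZ_L·tanβl) = 91.4 − j34.2 Ω
Γ_s = (Z_in − Z_s)/(Z_in + Z_s) = (41.4 − j34.2)/(141 − j34.2), |Γ_s| = 0.369
VSWR = (1 + |Γ_s|)/(1 − |Γ_s|)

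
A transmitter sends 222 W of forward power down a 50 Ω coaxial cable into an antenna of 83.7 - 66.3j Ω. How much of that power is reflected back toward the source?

|Γ| = |(33.7 − j66.3)/(133.7 − j66.3)| = 0.498
|Γ|² = 0.248
P_refl = |Γ|²·P_inc = 55.1 W, P_del = (1 − |Γ|²)·P_inc = 167 W

P_reflected ≈ 55.1 W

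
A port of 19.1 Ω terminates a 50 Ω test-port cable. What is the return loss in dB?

RL ≈ 6.99 dB

Γ = (19.1 − 50)/(19.1 + 50) = -0.447
RL = −20·log₁₀|Γ| = −20·log₁₀(0.447)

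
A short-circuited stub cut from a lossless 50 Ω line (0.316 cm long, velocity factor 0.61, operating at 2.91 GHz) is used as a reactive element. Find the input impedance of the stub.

Z_in ≈ +j16.3 Ω

λ = v/f = 0.61·c / 2.91 GHz = 0.0629 m
βl = 2π·l/λ = 2π × 0.0502 = 18.1°
tan(βl) = 0.327
For a short-circuited stub, Z_in = jZ_0·tan(βl)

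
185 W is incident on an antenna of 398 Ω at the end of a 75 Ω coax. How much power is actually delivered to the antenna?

P_delivered ≈ 98.7 W

Γ = (398 − 75)/(398 + 75) = 0.683
|Γ|² = 0.466
P_refl = |Γ|²·P_inc = 86.3 W, P_del = (1 − |Γ|²)·P_inc = 98.7 W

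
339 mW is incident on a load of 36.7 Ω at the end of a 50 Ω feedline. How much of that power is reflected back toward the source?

P_reflected ≈ 7.98 mW

Γ = (36.7 − 50)/(36.7 + 50) = -0.153
|Γ|² = 0.0235
P_refl = |Γ|²·P_inc = 7.98 mW, P_del = (1 − |Γ|²)·P_inc = 331 mW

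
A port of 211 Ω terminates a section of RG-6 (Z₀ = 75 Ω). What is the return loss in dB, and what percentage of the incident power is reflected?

Γ = (211 − 75)/(211 + 75) = 0.476
RL = −20·log₁₀(0.476) = 6.46 dB
P_refl/P_inc = |Γ|² = 0.226

RL ≈ 6.46 dB; 22.6% of incident power reflected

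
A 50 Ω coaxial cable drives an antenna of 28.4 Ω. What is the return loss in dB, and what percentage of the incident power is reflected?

Γ = (28.4 − 50)/(28.4 + 50) = -0.276
RL = −20·log₁₀(0.276) = 11.2 dB
P_refl/P_inc = |Γ|² = 0.0759

RL ≈ 11.2 dB; 7.59% of incident power reflected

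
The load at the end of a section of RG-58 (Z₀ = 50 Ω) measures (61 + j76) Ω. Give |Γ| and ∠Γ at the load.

Γ ≈ 0.571 ∠ 47.4°

Γ = (Z_L − Z_0)/(Z_L + Z_0) = (11 + j76)/(111 + j76)
|Γ| = 76.8/135 = 0.571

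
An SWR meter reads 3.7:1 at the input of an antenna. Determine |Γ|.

|Γ| = (S − 1)/(S + 1) = (3.7 − 1)/(3.7 + 1) = 2.7/4.7

|Γ| ≈ 0.574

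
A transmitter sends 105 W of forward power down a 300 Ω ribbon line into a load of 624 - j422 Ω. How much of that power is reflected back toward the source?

|Γ| = |(324 − j422)/(924 − j422)| = 0.524
|Γ|² = 0.274
P_refl = |Γ|²·P_inc = 28.8 W, P_del = (1 − |Γ|²)·P_inc = 76.2 W

P_reflected ≈ 28.8 W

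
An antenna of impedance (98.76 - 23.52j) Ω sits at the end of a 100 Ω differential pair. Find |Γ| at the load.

|Γ| ≈ 0.118

Γ = (Z_L − Z_0)/(Z_L + Z_0) = (-1.24 − j23.52)/(198.8 − j23.52)
|Γ| = 23.6/200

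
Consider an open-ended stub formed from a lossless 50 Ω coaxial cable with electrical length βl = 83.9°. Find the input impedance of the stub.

Z_in ≈ −j5.34 Ω

tan(βl) = 9.36
For an open-ended stub, Z_in = −jZ_0·cot(βl) = −jZ_0/tan(βl)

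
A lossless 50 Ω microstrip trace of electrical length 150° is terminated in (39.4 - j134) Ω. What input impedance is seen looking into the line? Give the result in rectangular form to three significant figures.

tan(βl) = tan(150°) = -0.577
Z_in = Z_0·(Z_L + jZ_0·tanβl)/(Z_0 + jZ_L·tanβl)
     = 50·(39.4 − j163)/(-27.4 − j22.7)

Z_in ≈ 104 + j211 Ω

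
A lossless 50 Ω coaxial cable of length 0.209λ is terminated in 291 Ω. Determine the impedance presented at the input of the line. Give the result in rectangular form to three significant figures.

βl = 2π × 0.209 = 75.2°
tan(βl) = tan(75.2°) = 3.8
Z_in = Z_0·(Z_L + jZ_0·tanβl)/(Z_0 + jZ_L·tanβl)
     = 50·(291 + j190)/(50 + j1100)

Z_in ≈ 9.17 − j12.8 Ω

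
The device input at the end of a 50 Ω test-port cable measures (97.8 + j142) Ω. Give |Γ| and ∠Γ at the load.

Γ = (Z_L − Z_0)/(Z_L + Z_0) = (47.8 + j142)/(147.8 + j142)
|Γ| = 150/205 = 0.731

Γ ≈ 0.731 ∠ 27.5°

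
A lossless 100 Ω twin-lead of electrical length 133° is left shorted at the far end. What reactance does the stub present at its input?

tan(βl) = -1.07
For a shorted stub, Z_in = jZ_0·tan(βl)

X_in ≈ -107 Ω (capacitive)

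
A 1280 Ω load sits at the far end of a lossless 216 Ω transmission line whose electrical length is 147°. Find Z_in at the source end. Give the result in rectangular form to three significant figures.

Z_in ≈ 115 + j303 Ω

tan(βl) = tan(147°) = -0.649
Z_in = Z_0·(Z_L + jZ_0·tanβl)/(Z_0 + jZ_L·tanβl)
     = 216·(1280 − j140)/(216 − j831)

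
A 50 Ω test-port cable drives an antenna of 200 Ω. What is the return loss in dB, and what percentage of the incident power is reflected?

RL ≈ 4.44 dB; 36% of incident power reflected

Γ = (200 − 50)/(200 + 50) = 0.6
RL = −20·log₁₀(0.6) = 4.44 dB
P_refl/P_inc = |Γ|² = 0.36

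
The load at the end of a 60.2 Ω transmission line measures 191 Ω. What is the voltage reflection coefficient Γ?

Γ = (Z_L − Z_0)/(Z_L + Z_0) = (191 − 60.2)/(191 + 60.2) = 130.8/251.2

Γ = 0.521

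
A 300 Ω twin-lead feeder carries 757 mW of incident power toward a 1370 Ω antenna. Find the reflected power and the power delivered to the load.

Γ = (1370 − 300)/(1370 + 300) = 0.641
|Γ|² = 0.411
P_refl = |Γ|²·P_inc = 311 mW, P_del = (1 − |Γ|²)·P_inc = 446 mW

P_reflected ≈ 311 mW; P_delivered ≈ 446 mW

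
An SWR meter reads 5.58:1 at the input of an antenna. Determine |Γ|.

|Γ| ≈ 0.696

|Γ| = (S − 1)/(S + 1) = (5.58 − 1)/(5.58 + 1) = 4.58/6.58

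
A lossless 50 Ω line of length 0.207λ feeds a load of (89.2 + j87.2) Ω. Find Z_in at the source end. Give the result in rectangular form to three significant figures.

βl = 2π × 0.207 = 74.5°
tan(βl) = tan(74.5°) = 3.61
Z_in = Z_0·(Z_L + jZ_0·tanβl)/(Z_0 + jZ_L·tanβl)
     = 50·(89.2 + j268)/(-265 + j322)

Z_in ≈ 18 − j28.7 Ω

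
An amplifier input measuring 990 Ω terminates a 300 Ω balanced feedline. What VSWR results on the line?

Γ = (990 − 300)/(990 + 300) = 0.535
VSWR = (1 + 0.535)/(1 − 0.535)

VSWR ≈ 3.3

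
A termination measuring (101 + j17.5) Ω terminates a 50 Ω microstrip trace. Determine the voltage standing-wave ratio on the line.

VSWR ≈ 2.1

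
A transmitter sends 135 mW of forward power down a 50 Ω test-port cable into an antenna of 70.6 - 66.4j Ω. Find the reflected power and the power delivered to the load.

|Γ| = |(20.6 − j66.4)/(120.6 − j66.4)| = 0.505
|Γ|² = 0.255
P_refl = |Γ|²·P_inc = 34.4 mW, P_del = (1 − |Γ|²)·P_inc = 101 mW

P_reflected ≈ 34.4 mW; P_delivered ≈ 101 mW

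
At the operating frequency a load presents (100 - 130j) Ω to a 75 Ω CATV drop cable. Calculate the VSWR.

VSWR ≈ 4.09

Γ = (Z_L − Z_0)/(Z_L + Z_0) = (25 − j130)/(175 − j130)
|Γ| = 132/218 = 0.607
VSWR = (1 + |Γ|)/(1 − |Γ|) = 1.61/0.393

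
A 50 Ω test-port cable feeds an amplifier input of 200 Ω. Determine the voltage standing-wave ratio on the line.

VSWR ≈ 4

For a purely resistive load, VSWR = R_L/Z_0 or Z_0/R_L (whichever > 1) = 200/50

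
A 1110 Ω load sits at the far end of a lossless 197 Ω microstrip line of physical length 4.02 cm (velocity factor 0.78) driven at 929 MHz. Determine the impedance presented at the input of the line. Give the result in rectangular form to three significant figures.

λ = v/f = 0.78·c / 929 MHz = 0.252 m
βl = 2π·l/λ = 2π × 0.16 = 57.5°
tan(βl) = tan(57.5°) = 1.57
Z_in = Z_0·(Z_L + jZ_0·tanβl)/(Z_0 + jZ_L·tanβl)
     = 197·(1110 + j309)/(197 + j1740)

Z_in ≈ 48.6 − j120 Ω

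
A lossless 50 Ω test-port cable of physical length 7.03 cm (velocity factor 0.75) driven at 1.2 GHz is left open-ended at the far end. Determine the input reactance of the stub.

λ = v/f = 0.75·c / 1.2 GHz = 0.188 m
βl = 2π·l/λ = 2π × 0.375 = 135°
tan(βl) = -1
For an open-ended stub, Z_in = −jZ_0·cot(βl) = −jZ_0/tan(βl)

X_in ≈ 50 Ω (inductive)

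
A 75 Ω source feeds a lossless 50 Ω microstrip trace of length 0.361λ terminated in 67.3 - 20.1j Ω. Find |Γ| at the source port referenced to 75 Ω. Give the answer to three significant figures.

βl = 2π × 0.361 = 130°
tan(βl) = -1.19
Z_in = Z_0·(Z_L + jZ_0·tanβl)/(Z_0 + jZ_L·tanβl) = 57.2 + j23.4 Ω
Γ_s = (Z_in − Z_s)/(Z_in + Z_s) = (-17.8 + j23.4)/(132 + j23.4), |Γ_s| = 0.219

|Γ| ≈ 0.219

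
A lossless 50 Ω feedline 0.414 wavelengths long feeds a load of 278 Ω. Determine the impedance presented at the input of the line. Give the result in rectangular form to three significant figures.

βl = 2π × 0.414 = 149°
tan(βl) = tan(149°) = -0.6
Z_in = Z_0·(Z_L + jZ_0·tanβl)/(Z_0 + jZ_L·tanβl)
     = 50·(278 − j30)/(50 − j167)

Z_in ≈ 31.2 + j74 Ω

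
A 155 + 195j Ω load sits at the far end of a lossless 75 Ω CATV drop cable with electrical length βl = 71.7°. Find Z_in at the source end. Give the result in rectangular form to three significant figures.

Z_in ≈ 18.3 − j44.8 Ω

tan(βl) = tan(71.7°) = 3.02
Z_in = Z_0·(Z_L + jZ_0·tanβl)/(Z_0 + jZ_L·tanβl)
     = 75·(155 + j422)/(-515 + j469)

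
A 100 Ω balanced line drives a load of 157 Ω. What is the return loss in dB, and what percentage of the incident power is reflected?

Γ = (157 − 100)/(157 + 100) = 0.222
RL = −20·log₁₀(0.222) = 13.1 dB
P_refl/P_inc = |Γ|² = 0.0492

RL ≈ 13.1 dB; 4.92% of incident power reflected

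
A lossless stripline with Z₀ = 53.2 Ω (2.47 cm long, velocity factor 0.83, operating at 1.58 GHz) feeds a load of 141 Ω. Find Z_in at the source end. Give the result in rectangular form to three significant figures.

Z_in ≈ 27.2 − j28.5 Ω

λ = v/f = 0.83·c / 1.58 GHz = 0.158 m
βl = 2π·l/λ = 2π × 0.157 = 56.4°
tan(βl) = tan(56.4°) = 1.51
Z_in = Z_0·(Z_L + jZ_0·tanβl)/(Z_0 + jZ_L·tanβl)
     = 53.2·(141 + j80.1)/(53.2 + j212)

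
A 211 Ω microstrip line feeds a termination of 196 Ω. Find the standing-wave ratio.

VSWR ≈ 1.08

Γ = (196 − 211)/(196 + 211) = -0.0369
VSWR = (1 + 0.0369)/(1 − 0.0369)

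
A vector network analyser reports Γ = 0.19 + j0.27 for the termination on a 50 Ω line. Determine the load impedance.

Z_L ≈ 61.1 + j37 Ω

Z_L = Z_0·(1 + Γ)/(1 − Γ) = 50·(1.19 + j0.27)/(0.81 − j0.27)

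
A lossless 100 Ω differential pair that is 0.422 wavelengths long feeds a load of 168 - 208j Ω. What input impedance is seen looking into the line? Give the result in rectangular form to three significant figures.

Z_in ≈ 265 + j220 Ω

βl = 2π × 0.422 = 152°
tan(βl) = tan(152°) = -0.534
Z_in = Z_0·(Z_L + jZ_0·tanβl)/(Z_0 + jZ_L·tanβl)
     = 100·(168 − j261)/(-11 − j89.6)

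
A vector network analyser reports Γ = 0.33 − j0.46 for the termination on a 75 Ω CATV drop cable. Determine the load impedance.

Z_L = Z_0·(1 + Γ)/(1 − Γ) = 75·(1.33 − j0.46)/(0.67 + j0.46)

Z_L ≈ 77.2 − j104 Ω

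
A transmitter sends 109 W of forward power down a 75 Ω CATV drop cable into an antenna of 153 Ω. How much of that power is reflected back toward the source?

Γ = (153 − 75)/(153 + 75) = 0.342
|Γ|² = 0.117
P_refl = |Γ|²·P_inc = 12.8 W, P_del = (1 − |Γ|²)·P_inc = 96.2 W

P_reflected ≈ 12.8 W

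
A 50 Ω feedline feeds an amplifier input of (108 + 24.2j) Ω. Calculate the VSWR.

Γ = (Z_L − Z_0)/(Z_L + Z_0) = (58 + j24.2)/(158 + j24.2)
|Γ| = 62.8/160 = 0.393
VSWR = (1 + |Γ|)/(1 − |Γ|) = 1.39/0.607

VSWR ≈ 2.3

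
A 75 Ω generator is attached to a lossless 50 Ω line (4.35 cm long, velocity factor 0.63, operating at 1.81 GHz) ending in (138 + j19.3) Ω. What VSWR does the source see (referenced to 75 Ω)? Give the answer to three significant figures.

VSWR ≈ 2.66

λ = v/f = 0.63·c / 1.81 GHz = 0.104 m
βl = 2π·l/λ = 2π × 0.417 = 150°
tan(βl) = -0.578
Z_in = Z_0·(Z_L + jZ_0·tanβl)/(Z_0 + jZ_L·tanβl) = 45.6 + j51.6 Ω
Γ_s = (Z_in − Z_s)/(Z_in + Z_s) = (-29.4 + j51.6)/(121 + j51.6), |Γ_s| = 0.453
VSWR = (1 + |Γ_s|)/(1 − |Γ_s|)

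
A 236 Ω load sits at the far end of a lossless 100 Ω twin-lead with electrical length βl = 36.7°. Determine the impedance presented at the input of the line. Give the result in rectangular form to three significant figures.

tan(βl) = tan(36.7°) = 0.745
Z_in = Z_0·(Z_L + jZ_0·tanβl)/(Z_0 + jZ_L·tanβl)
     = 100·(236 + j74.5)/(100 + j176)

Z_in ≈ 89.7 − j83.2 Ω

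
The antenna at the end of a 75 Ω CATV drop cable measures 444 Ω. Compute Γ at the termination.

Γ = (Z_L − Z_0)/(Z_L + Z_0) = (444 − 75)/(444 + 75) = 369/519

Γ = 0.711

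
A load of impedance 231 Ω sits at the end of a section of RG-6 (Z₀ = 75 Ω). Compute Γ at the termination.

Γ = 0.51

Γ = (Z_L − Z_0)/(Z_L + Z_0) = (231 − 75)/(231 + 75) = 156/306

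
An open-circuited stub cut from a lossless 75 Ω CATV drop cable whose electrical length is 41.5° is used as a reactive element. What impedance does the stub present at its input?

Z_in ≈ −j84.8 Ω

tan(βl) = 0.885
For an open-circuited stub, Z_in = −jZ_0·cot(βl) = −jZ_0/tan(βl)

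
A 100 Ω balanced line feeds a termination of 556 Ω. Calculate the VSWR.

For a purely resistive load, VSWR = R_L/Z_0 or Z_0/R_L (whichever > 1) = 556/100

VSWR ≈ 5.56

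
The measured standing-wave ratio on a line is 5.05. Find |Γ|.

|Γ| ≈ 0.669

|Γ| = (S − 1)/(S + 1) = (5.05 − 1)/(5.05 + 1) = 4.05/6.05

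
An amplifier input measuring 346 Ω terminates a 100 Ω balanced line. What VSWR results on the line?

VSWR ≈ 3.46

Γ = (346 − 100)/(346 + 100) = 0.552
VSWR = (1 + 0.552)/(1 − 0.552)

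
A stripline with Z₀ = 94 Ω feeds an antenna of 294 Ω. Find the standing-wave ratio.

Γ = (294 − 94)/(294 + 94) = 0.515
VSWR = (1 + 0.515)/(1 − 0.515)

VSWR ≈ 3.13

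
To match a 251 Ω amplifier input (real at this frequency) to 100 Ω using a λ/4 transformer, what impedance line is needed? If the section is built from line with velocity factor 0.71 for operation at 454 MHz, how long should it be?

Z_qwt = √(Z_0·R_L) = √(100 × 251) = √25100
λ = 0.71·c/f = 0.469 m, so l = λ/4 = 0.117 m

Z_qwt ≈ 158 Ω; length ≈ 11.7 cm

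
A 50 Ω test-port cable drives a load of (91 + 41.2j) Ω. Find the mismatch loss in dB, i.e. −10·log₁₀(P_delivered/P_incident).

mismatch loss ≈ 0.739 dB

Γ = (41 + j41.2)/(141 + j41.2), |Γ| = 0.396
|Γ|² = 0.157, so P_del/P_inc = 1 − |Γ|² = 0.843
ML = −10·log₁₀(1 − |Γ|²)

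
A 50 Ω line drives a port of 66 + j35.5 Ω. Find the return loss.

Γ = (16 + j35.5)/(116 + j35.5), |Γ| = 0.321
RL = −20·log₁₀|Γ| = −20·log₁₀(0.321)

RL ≈ 9.87 dB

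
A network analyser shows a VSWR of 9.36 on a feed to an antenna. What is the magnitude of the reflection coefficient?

|Γ| = (S − 1)/(S + 1) = (9.36 − 1)/(9.36 + 1) = 8.36/10.4

|Γ| ≈ 0.807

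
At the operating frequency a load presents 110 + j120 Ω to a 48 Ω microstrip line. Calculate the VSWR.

VSWR ≈ 5.27

Γ = (Z_L − Z_0)/(Z_L + Z_0) = (62 + j120)/(158 + j120)
|Γ| = 135/198 = 0.681
VSWR = (1 + |Γ|)/(1 − |Γ|) = 1.68/0.319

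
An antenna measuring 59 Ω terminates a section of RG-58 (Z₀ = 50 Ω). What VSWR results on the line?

VSWR ≈ 1.18

For a purely resistive load, VSWR = R_L/Z_0 or Z_0/R_L (whichever > 1) = 59/50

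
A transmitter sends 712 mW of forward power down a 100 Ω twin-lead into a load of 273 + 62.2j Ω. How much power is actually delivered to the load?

P_delivered ≈ 544 mW

|Γ| = |(173 + j62.2)/(373 + j62.2)| = 0.486
|Γ|² = 0.236
P_refl = |Γ|²·P_inc = 168 mW, P_del = (1 − |Γ|²)·P_inc = 544 mW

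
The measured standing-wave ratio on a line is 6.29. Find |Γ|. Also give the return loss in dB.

|Γ| = (S − 1)/(S + 1) = (6.29 − 1)/(6.29 + 1) = 5.29/7.29
RL = −20·log₁₀|Γ| = −20·log₁₀(0.726)

|Γ| ≈ 0.726; return loss ≈ 2.79 dB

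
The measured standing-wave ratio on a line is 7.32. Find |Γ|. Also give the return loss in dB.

|Γ| = (S − 1)/(S + 1) = (7.32 − 1)/(7.32 + 1) = 6.32/8.32
RL = −20·log₁₀|Γ| = −20·log₁₀(0.76)

|Γ| ≈ 0.76; return loss ≈ 2.39 dB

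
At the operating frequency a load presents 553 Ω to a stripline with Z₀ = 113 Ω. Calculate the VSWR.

VSWR ≈ 4.89

Γ = (553 − 113)/(553 + 113) = 0.661
VSWR = (1 + 0.661)/(1 − 0.661)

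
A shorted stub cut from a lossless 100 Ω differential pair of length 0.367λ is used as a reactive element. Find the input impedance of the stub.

βl = 2π × 0.367 = 132°
tan(βl) = -1.11
For a shorted stub, Z_in = jZ_0·tan(βl)

Z_in ≈ −j111 Ω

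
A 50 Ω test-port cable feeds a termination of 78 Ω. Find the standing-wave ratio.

VSWR ≈ 1.56

Γ = (78 − 50)/(78 + 50) = 0.219
VSWR = (1 + 0.219)/(1 − 0.219)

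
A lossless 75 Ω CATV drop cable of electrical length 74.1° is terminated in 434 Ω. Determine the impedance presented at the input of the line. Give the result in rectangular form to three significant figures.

Z_in ≈ 14 − j20.7 Ω

tan(βl) = tan(74.1°) = 3.51
Z_in = Z_0·(Z_L + jZ_0·tanβl)/(Z_0 + jZ_L·tanβl)
     = 75·(434 + j263)/(75 + j1520)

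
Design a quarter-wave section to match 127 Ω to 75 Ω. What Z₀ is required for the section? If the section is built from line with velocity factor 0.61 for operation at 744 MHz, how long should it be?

Z_qwt = √(Z_0·R_L) = √(75 × 127) = √9525
λ = 0.61·c/f = 0.246 m, so l = λ/4 = 0.0615 m

Z_qwt ≈ 97.6 Ω; length ≈ 6.15 cm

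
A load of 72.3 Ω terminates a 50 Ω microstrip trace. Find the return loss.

Γ = (72.3 − 50)/(72.3 + 50) = 0.182
RL = −20·log₁₀|Γ| = −20·log₁₀(0.182)

RL ≈ 14.8 dB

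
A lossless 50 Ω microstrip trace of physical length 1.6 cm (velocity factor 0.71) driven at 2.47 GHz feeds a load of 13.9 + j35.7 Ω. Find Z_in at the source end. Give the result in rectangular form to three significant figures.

Z_in ≈ 104 − j128 Ω

λ = v/f = 0.71·c / 2.47 GHz = 0.0862 m
βl = 2π·l/λ = 2π × 0.186 = 66.8°
tan(βl) = tan(66.8°) = 2.33
Z_in = Z_0·(Z_L + jZ_0·tanβl)/(Z_0 + jZ_L·tanβl)
     = 50·(13.9 + j152)/(-33.3 + j32.4)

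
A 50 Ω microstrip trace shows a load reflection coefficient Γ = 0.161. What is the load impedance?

Z_L = Z_0·(1 + Γ)/(1 − Γ) = 50·(1.16)/(0.839)

Z_L ≈ 69.2 Ω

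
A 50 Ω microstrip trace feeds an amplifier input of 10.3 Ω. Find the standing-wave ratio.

VSWR ≈ 4.85

Γ = (10.3 − 50)/(10.3 + 50) = -0.658
VSWR = (1 + 0.658)/(1 − 0.658)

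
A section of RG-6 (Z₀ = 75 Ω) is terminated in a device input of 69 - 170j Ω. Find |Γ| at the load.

Γ = (Z_L − Z_0)/(Z_L + Z_0) = (-6 − j170)/(144 − j170)
|Γ| = 170/223

|Γ| ≈ 0.764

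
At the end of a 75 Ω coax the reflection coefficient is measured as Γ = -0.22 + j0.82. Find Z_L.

Z_L = Z_0·(1 + Γ)/(1 − Γ) = 75·(0.78 + j0.82)/(1.22 − j0.82)

Z_L ≈ 9.69 + j56.9 Ω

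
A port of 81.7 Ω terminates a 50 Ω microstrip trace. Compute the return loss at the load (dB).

Γ = (81.7 − 50)/(81.7 + 50) = 0.241
RL = −20·log₁₀|Γ| = −20·log₁₀(0.241)

RL ≈ 12.4 dB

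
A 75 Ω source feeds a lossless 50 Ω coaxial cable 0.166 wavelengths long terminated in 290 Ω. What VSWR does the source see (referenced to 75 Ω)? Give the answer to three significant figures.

VSWR ≈ 7.49

βl = 2π × 0.166 = 59.8°
tan(βl) = 1.72
Z_in = Z_0·(Z_L + jZ_0·tanβl)/(Z_0 + jZ_L·tanβl) = 11.4 − j28 Ω
Γ_s = (Z_in − Z_s)/(Z_in + Z_s) = (-63.6 − j28)/(86.4 − j28), |Γ_s| = 0.764
VSWR = (1 + |Γ_s|)/(1 − |Γ_s|)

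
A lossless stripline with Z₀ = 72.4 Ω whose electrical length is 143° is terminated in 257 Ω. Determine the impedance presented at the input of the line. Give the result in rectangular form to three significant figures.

Z_in ≈ 49.4 + j77.6 Ω

tan(βl) = tan(143°) = -0.754
Z_in = Z_0·(Z_L + jZ_0·tanβl)/(Z_0 + jZ_L·tanβl)
     = 72.4·(257 − j54.6)/(72.4 − j194)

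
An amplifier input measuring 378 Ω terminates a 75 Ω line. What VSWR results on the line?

VSWR ≈ 5.04

Γ = (378 − 75)/(378 + 75) = 0.669
VSWR = (1 + 0.669)/(1 − 0.669)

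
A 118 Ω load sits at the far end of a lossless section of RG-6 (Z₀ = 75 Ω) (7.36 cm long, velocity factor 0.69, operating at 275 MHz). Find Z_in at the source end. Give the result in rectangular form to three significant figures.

λ = v/f = 0.69·c / 275 MHz = 0.753 m
βl = 2π·l/λ = 2π × 0.0978 = 35.2°
tan(βl) = tan(35.2°) = 0.705
Z_in = Z_0·(Z_L + jZ_0·tanβl)/(Z_0 + jZ_L·tanβl)
     = 75·(118 + j52.9)/(75 + j83.2)

Z_in ≈ 79.2 − j35 Ω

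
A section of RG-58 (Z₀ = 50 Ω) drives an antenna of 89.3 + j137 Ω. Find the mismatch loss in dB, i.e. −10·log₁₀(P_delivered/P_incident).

mismatch loss ≈ 3.3 dB

Γ = (39.3 + j137)/(139.3 + j137), |Γ| = 0.729
|Γ|² = 0.532, so P_del/P_inc = 1 − |Γ|² = 0.468
ML = −10·log₁₀(1 − |Γ|²)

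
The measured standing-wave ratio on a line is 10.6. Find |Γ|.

|Γ| ≈ 0.828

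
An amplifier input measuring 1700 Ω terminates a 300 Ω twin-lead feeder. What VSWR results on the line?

Γ = (1700 − 300)/(1700 + 300) = 0.7
VSWR = (1 + 0.7)/(1 − 0.7)

VSWR ≈ 5.67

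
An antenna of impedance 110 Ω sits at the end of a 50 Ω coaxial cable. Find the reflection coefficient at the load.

Γ = 0.375

Γ = (Z_L − Z_0)/(Z_L + Z_0) = (110 − 50)/(110 + 50) = 60/160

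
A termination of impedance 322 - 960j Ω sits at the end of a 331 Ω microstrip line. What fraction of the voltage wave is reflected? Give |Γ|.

|Γ| ≈ 0.827

Γ = (Z_L − Z_0)/(Z_L + Z_0) = (-9 − j960)/(653 − j960)
|Γ| = 960/1160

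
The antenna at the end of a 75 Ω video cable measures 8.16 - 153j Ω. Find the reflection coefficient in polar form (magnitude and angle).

Γ = (Z_L − Z_0)/(Z_L + Z_0) = (-66.84 − j153)/(83.16 − j153)
|Γ| = 167/174 = 0.959

Γ ≈ 0.959 ∠ -52.1°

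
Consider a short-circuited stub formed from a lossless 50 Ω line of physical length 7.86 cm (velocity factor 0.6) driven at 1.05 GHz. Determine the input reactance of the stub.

λ = v/f = 0.6·c / 1.05 GHz = 0.171 m
βl = 2π·l/λ = 2π × 0.459 = 165°
tan(βl) = -0.267
For a short-circuited stub, Z_in = jZ_0·tan(βl)

X_in ≈ -13.3 Ω (capacitive)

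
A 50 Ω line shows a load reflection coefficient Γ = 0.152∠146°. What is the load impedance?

Z_L = Z_0·(1 + Γ)/(1 − Γ) = 50·(0.874 + j0.085)/(1.13 − j0.085)

Z_L ≈ 38.3 + j6.67 Ω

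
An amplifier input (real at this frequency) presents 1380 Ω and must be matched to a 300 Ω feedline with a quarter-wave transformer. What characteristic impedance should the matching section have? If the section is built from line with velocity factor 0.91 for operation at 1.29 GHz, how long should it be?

Z_qwt = √(Z_0·R_L) = √(300 × 1380) = √414000
λ = 0.91·c/f = 0.212 m, so l = λ/4 = 0.0529 m

Z_qwt ≈ 643 Ω; length ≈ 5.29 cm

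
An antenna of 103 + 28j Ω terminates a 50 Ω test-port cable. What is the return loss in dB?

RL ≈ 8.28 dB

Γ = (53 + j28)/(153 + j28), |Γ| = 0.385
RL = −20·log₁₀|Γ| = −20·log₁₀(0.385)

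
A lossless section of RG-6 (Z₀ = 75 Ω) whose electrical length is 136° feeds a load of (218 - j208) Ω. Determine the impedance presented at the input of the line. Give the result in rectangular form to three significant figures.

tan(βl) = tan(136°) = -0.966
Z_in = Z_0·(Z_L + jZ_0·tanβl)/(Z_0 + jZ_L·tanβl)
     = 75·(218 − j280)/(-126 − j211)

Z_in ≈ 39.4 + j101 Ω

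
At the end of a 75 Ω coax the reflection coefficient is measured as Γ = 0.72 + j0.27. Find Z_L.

Z_L = Z_0·(1 + Γ)/(1 − Γ) = 75·(1.72 + j0.27)/(0.28 − j0.27)

Z_L ≈ 203 + j268 Ω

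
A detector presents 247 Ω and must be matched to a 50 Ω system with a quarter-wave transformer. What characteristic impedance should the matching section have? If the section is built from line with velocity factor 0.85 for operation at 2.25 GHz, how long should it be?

Z_qwt = √(Z_0·R_L) = √(50 × 247) = √12350
λ = 0.85·c/f = 0.113 m, so l = λ/4 = 0.0283 m

Z_qwt ≈ 111 Ω; length ≈ 2.83 cm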